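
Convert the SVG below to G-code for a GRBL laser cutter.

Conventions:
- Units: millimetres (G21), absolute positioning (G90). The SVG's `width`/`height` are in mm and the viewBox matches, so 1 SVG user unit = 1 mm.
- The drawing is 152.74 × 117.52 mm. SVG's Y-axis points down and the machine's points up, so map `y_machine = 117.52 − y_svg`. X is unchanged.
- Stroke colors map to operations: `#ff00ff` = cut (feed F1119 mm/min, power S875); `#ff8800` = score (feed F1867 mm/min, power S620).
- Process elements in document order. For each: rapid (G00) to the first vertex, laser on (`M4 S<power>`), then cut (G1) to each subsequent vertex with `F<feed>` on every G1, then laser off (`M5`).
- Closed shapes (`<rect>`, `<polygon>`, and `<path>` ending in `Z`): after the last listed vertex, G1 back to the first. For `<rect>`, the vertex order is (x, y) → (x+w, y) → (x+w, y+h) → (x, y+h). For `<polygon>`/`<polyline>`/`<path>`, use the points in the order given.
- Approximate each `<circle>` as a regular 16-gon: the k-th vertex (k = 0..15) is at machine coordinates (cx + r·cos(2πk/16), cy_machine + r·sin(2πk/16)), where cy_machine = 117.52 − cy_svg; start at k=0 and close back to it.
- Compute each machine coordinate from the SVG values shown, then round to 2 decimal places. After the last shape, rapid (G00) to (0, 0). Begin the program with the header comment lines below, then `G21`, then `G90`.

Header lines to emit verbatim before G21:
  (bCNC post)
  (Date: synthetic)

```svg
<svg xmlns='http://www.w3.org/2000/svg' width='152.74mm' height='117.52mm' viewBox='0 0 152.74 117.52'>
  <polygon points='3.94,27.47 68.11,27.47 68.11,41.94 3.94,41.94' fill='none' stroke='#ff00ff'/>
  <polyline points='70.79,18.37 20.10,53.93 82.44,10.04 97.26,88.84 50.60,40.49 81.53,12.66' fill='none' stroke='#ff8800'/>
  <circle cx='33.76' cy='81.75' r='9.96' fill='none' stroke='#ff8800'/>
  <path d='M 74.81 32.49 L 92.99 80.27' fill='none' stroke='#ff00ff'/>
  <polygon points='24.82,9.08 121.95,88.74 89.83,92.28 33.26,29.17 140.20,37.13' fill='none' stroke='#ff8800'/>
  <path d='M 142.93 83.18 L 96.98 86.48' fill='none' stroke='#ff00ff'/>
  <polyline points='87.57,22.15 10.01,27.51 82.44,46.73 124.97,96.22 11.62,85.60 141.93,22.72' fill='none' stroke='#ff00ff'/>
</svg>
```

1 u = 1 mm; y_m = 117.52 − y.

[1] `<polygon>` rectangle, #ff00ff→cut S875 F1119: (3.94,90.05) → (68.11,90.05) → (68.11,75.58) → (3.94,75.58) → (3.94,90.05) (closed)

[2] `<polyline>` open polyline, #ff8800→score S620 F1867: (70.79,99.15) → (20.10,63.59) → (82.44,107.48) → (97.26,28.68) → (50.60,77.03) → (81.53,104.86)

[3] `<circle>` circle, #ff8800→score S620 F1867: (43.72,35.77) → (42.96,39.58) → (40.80,42.81) → (37.57,44.97) → (33.76,45.73) → (29.95,44.97) → (26.72,42.81) → (24.56,39.58) → (23.80,35.77) → (24.56,31.96) → (26.72,28.73) → (29.95,26.57) → (33.76,25.81) → (37.57,26.57) → (40.80,28.73) → (42.96,31.96) → (43.72,35.77) (closed)

[4] `<path>` line segment, #ff00ff→cut S875 F1119: (74.81,85.03) → (92.99,37.25)

[5] `<polygon>` closed polygon, #ff8800→score S620 F1867: (24.82,108.44) → (121.95,28.78) → (89.83,25.24) → (33.26,88.35) → (140.20,80.39) → (24.82,108.44) (closed)

[6] `<path>` line segment, #ff00ff→cut S875 F1119: (142.93,34.34) → (96.98,31.04)

[7] `<polyline>` open polyline, #ff00ff→cut S875 F1119: (87.57,95.37) → (10.01,90.01) → (82.44,70.79) → (124.97,21.30) → (11.62,31.92) → (141.93,94.80)

(bCNC post)
(Date: synthetic)
G21
G90
G00 X3.94 Y90.05
M4 S875
G1 X68.11 Y90.05 F1119
G1 X68.11 Y75.58 F1119
G1 X3.94 Y75.58 F1119
G1 X3.94 Y90.05 F1119
M5
G00 X70.79 Y99.15
M4 S620
G1 X20.10 Y63.59 F1867
G1 X82.44 Y107.48 F1867
G1 X97.26 Y28.68 F1867
G1 X50.60 Y77.03 F1867
G1 X81.53 Y104.86 F1867
M5
G00 X43.72 Y35.77
M4 S620
G1 X42.96 Y39.58 F1867
G1 X40.80 Y42.81 F1867
G1 X37.57 Y44.97 F1867
G1 X33.76 Y45.73 F1867
G1 X29.95 Y44.97 F1867
G1 X26.72 Y42.81 F1867
G1 X24.56 Y39.58 F1867
G1 X23.80 Y35.77 F1867
G1 X24.56 Y31.96 F1867
G1 X26.72 Y28.73 F1867
G1 X29.95 Y26.57 F1867
G1 X33.76 Y25.81 F1867
G1 X37.57 Y26.57 F1867
G1 X40.80 Y28.73 F1867
G1 X42.96 Y31.96 F1867
G1 X43.72 Y35.77 F1867
M5
G00 X74.81 Y85.03
M4 S875
G1 X92.99 Y37.25 F1119
M5
G00 X24.82 Y108.44
M4 S620
G1 X121.95 Y28.78 F1867
G1 X89.83 Y25.24 F1867
G1 X33.26 Y88.35 F1867
G1 X140.20 Y80.39 F1867
G1 X24.82 Y108.44 F1867
M5
G00 X142.93 Y34.34
M4 S875
G1 X96.98 Y31.04 F1119
M5
G00 X87.57 Y95.37
M4 S875
G1 X10.01 Y90.01 F1119
G1 X82.44 Y70.79 F1119
G1 X124.97 Y21.30 F1119
G1 X11.62 Y31.92 F1119
G1 X141.93 Y94.80 F1119
M5
G00 X0.00 Y0.00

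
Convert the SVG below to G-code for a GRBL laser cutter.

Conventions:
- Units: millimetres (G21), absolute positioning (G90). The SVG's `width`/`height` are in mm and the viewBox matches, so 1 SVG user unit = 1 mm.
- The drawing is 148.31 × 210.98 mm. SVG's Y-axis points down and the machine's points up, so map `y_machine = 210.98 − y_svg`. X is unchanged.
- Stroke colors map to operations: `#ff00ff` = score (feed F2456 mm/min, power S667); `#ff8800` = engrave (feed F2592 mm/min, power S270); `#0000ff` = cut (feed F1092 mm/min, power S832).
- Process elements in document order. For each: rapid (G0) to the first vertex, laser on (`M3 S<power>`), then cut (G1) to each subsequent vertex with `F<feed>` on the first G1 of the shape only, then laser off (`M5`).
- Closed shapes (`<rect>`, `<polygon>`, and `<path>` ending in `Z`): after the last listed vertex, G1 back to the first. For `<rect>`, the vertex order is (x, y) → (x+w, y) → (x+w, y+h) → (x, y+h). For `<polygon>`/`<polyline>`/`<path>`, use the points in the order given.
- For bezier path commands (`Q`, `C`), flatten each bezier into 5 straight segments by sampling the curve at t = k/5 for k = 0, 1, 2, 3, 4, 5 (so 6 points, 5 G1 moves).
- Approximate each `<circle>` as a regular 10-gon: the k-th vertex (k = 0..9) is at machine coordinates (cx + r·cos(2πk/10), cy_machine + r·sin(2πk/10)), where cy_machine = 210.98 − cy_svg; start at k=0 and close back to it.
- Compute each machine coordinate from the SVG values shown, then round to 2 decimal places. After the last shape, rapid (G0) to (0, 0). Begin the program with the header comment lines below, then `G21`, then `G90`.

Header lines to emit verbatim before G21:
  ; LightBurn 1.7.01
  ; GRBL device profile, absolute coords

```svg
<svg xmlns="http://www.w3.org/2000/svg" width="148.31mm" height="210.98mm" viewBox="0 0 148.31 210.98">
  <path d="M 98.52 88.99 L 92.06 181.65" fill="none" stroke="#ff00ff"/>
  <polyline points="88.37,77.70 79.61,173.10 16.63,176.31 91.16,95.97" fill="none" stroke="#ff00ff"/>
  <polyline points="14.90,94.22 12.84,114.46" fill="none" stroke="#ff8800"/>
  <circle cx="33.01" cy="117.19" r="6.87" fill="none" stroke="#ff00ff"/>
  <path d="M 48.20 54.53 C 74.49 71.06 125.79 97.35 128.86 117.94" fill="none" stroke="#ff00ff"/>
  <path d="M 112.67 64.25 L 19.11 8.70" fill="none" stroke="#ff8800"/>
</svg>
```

; LightBurn 1.7.01
; GRBL device profile, absolute coords
G21
G90
G0 X98.52 Y121.99
M3 S667
G1 X92.06 Y29.33 F2456
M5
G0 X88.37 Y133.28
M3 S667
G1 X79.61 Y37.88 F2456
G1 X16.63 Y34.67
G1 X91.16 Y115.01
M5
G0 X14.90 Y116.76
M3 S270
G1 X12.84 Y96.52 F2592
M5
G0 X39.88 Y93.79
M3 S667
G1 X38.57 Y97.83 F2456
G1 X35.13 Y100.32
G1 X30.89 Y100.32
G1 X27.45 Y97.83
G1 X26.14 Y93.79
G1 X27.45 Y89.75
G1 X30.89 Y87.26
G1 X35.13 Y87.26
G1 X38.57 Y89.75
G1 X39.88 Y93.79
M5
G0 X48.20 Y156.45
M3 S667
G1 X66.39 Y145.48 F2456
G1 X87.07 Y132.92
G1 X106.71 Y119.49
G1 X121.82 Y105.95
G1 X128.86 Y93.04
M5
G0 X112.67 Y146.73
M3 S270
G1 X19.11 Y202.28 F2592
M5
G0 X0.00 Y0.00

viewBox `0 0 148.31 210.98` with mm width/height → 1 unit = 1 mm. Flip: y_m = 210.98 − y_svg.

**Shape 1** — `<path>` line segment, stroke `#ff00ff` → score (S667, F2456). Machine vertices: (98.52,121.99) → (92.06,29.33). Open path.

**Shape 2** — `<polyline>` open polyline, stroke `#ff00ff` → score (S667, F2456). Machine vertices: (88.37,133.28) → (79.61,37.88) → (16.63,34.67) → (91.16,115.01). Open path.

**Shape 3** — `<polyline>` line segment, stroke `#ff8800` → engrave (S270, F2592). Machine vertices: (14.90,116.76) → (12.84,96.52). Open path.

**Shape 4** — `<circle>` circle, stroke `#ff00ff` → score (S667, F2456). Machine vertices: (39.88,93.79) → (38.57,97.83) → (35.13,100.32) → (30.89,100.32) → (27.45,97.83) → (26.14,93.79) → (27.45,89.75) → (30.89,87.26) → (35.13,87.26) → (38.57,89.75) → (39.88,93.79). Closed: final G1 returns to the first vertex.

**Shape 5** — `<path>` cubic bezier, stroke `#ff00ff` → score (S667, F2456). Control points (SVG): P0=(48.20,54.53), P1=(74.49,71.06), P2=(125.79,97.35), P3=(128.86,117.94); sampled at t=k/5. Machine vertices: (48.20,156.45) → (66.39,145.48) → (87.07,132.92) → (106.71,119.49) → (121.82,105.95) → (128.86,93.04). Open path.

**Shape 6** — `<path>` line segment, stroke `#ff8800` → engrave (S270, F2592). Machine vertices: (112.67,146.73) → (19.11,202.28). Open path.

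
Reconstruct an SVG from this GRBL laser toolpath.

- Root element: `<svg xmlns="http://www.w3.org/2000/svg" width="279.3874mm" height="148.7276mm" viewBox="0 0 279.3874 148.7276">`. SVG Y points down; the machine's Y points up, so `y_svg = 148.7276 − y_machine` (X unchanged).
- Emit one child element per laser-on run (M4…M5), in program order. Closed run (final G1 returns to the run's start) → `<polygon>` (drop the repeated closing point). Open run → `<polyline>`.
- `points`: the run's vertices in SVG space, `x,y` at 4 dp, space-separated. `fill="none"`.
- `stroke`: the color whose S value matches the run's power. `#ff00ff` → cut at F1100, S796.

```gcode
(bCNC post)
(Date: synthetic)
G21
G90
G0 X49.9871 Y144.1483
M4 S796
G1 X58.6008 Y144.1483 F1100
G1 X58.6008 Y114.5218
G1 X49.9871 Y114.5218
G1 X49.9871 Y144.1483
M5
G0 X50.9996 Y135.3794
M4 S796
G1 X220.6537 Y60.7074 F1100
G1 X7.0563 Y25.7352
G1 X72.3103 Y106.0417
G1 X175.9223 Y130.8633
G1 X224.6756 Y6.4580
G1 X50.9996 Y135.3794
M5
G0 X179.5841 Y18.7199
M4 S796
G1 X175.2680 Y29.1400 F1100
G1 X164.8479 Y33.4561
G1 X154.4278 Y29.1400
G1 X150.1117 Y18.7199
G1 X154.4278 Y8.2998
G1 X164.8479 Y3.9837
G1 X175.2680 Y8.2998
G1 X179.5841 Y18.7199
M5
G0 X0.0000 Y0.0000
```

<svg xmlns="http://www.w3.org/2000/svg" width="279.3874mm" height="148.7276mm" viewBox="0 0 279.3874 148.7276">
  <polygon points="49.9871,4.5793 58.6008,4.5793 58.6008,34.2058 49.9871,34.2058" fill="none" stroke="#ff00ff"/>
  <polygon points="50.9996,13.3482 220.6537,88.0202 7.0563,122.9924 72.3103,42.6859 175.9223,17.8643 224.6756,142.2696" fill="none" stroke="#ff00ff"/>
  <polygon points="179.5841,130.0077 175.2680,119.5876 164.8479,115.2715 154.4278,119.5876 150.1117,130.0077 154.4278,140.4278 164.8479,144.7439 175.2680,140.4278" fill="none" stroke="#ff00ff"/>
</svg>

Machine Y-up, SVG Y-down with viewBox height 148.7276, so y_svg = 148.7276 − y_machine; X carries over. Every run uses S796, so all elements get stroke `#ff00ff` (cut).

Run 1: The run returns to its start, so emit a `<polygon>` with points (Y-flipped): 49.9871,4.5793 58.6008,4.5793 58.6008,34.2058 49.9871,34.2058.

Run 2: The run returns to its start, so emit a `<polygon>` with points (Y-flipped): 50.9996,13.3482 220.6537,88.0202 7.0563,122.9924 72.3103,42.6859 175.9223,17.8643 224.6756,142.2696.

Run 3: The run returns to its start, so emit a `<polygon>` with points (Y-flipped): 179.5841,130.0077 175.2680,119.5876 164.8479,115.2715 154.4278,119.5876 150.1117,130.0077 154.4278,140.4278 164.8479,144.7439 175.2680,140.4278.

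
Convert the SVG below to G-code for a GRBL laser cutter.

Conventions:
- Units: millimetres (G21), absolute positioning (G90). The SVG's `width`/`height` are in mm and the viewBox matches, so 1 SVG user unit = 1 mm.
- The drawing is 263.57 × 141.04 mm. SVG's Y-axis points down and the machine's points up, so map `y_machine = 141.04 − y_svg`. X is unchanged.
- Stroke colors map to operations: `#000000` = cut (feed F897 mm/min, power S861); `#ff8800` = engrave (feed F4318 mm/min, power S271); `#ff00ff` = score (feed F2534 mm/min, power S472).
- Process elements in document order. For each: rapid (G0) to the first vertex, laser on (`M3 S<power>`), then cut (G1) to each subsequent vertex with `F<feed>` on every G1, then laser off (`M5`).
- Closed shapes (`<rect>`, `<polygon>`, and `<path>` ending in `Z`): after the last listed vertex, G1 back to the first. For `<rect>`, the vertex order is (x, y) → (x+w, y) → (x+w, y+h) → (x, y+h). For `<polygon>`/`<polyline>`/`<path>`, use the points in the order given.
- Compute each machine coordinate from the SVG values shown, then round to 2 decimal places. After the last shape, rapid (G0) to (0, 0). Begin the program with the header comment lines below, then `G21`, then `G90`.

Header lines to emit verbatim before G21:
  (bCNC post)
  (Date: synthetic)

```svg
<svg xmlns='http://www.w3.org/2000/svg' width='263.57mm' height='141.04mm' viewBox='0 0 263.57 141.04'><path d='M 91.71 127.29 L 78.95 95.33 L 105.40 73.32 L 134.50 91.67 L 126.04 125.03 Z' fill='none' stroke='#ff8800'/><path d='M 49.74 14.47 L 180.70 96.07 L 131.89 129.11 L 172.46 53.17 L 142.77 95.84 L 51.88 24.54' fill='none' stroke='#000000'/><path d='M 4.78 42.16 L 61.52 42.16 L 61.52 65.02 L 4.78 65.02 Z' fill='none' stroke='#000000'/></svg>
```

1 u = 1 mm; y_m = 141.04 − y.

[1] `<path>` regular polygon, #ff8800→engrave S271 F4318: (91.71,13.75) → (78.95,45.71) → (105.40,67.72) → (134.50,49.37) → (126.04,16.01) → (91.71,13.75) (closed)

[2] `<path>` open polyline, #000000→cut S861 F897: (49.74,126.57) → (180.70,44.97) → (131.89,11.93) → (172.46,87.87) → (142.77,45.20) → (51.88,116.50)

[3] `<path>` rectangle, #000000→cut S861 F897: (4.78,98.88) → (61.52,98.88) → (61.52,76.02) → (4.78,76.02) → (4.78,98.88) (closed)

(bCNC post)
(Date: synthetic)
G21
G90
G0 X91.71 Y13.75
M3 S271
G1 X78.95 Y45.71 F4318
G1 X105.40 Y67.72 F4318
G1 X134.50 Y49.37 F4318
G1 X126.04 Y16.01 F4318
G1 X91.71 Y13.75 F4318
M5
G0 X49.74 Y126.57
M3 S861
G1 X180.70 Y44.97 F897
G1 X131.89 Y11.93 F897
G1 X172.46 Y87.87 F897
G1 X142.77 Y45.20 F897
G1 X51.88 Y116.50 F897
M5
G0 X4.78 Y98.88
M3 S861
G1 X61.52 Y98.88 F897
G1 X61.52 Y76.02 F897
G1 X4.78 Y76.02 F897
G1 X4.78 Y98.88 F897
M5
G0 X0.00 Y0.00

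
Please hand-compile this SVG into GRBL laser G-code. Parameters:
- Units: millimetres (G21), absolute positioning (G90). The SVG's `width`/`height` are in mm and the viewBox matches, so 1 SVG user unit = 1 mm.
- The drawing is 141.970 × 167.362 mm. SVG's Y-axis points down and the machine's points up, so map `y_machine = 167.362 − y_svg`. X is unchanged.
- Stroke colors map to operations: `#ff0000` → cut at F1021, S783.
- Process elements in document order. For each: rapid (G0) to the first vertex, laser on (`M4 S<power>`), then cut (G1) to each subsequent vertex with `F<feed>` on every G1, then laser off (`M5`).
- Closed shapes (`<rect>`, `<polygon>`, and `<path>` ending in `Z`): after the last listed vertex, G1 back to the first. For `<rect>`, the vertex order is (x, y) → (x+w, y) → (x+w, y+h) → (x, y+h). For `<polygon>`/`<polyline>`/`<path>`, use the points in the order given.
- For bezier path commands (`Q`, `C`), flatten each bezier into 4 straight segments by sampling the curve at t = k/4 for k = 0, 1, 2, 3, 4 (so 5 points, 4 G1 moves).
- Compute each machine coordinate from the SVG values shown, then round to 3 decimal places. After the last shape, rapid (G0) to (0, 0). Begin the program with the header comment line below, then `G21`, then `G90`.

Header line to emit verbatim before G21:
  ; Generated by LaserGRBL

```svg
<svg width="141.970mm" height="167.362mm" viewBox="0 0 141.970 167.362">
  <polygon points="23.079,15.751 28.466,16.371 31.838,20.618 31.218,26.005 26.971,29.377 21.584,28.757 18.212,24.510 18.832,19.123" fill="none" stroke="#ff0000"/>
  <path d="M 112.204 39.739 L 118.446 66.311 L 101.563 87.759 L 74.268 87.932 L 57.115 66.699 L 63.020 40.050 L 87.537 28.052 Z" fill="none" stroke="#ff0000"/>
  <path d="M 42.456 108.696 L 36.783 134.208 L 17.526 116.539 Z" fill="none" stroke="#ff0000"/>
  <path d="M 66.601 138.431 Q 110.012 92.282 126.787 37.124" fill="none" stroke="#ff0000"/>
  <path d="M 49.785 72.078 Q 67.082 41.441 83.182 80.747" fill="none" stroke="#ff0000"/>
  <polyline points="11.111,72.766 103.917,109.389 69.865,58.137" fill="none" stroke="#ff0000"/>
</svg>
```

; Generated by LaserGRBL
G21
G90
G0 X23.079 Y151.611
M4 S783
G1 X28.466 Y150.991 F1021
G1 X31.838 Y146.744 F1021
G1 X31.218 Y141.357 F1021
G1 X26.971 Y137.985 F1021
G1 X21.584 Y138.605 F1021
G1 X18.212 Y142.852 F1021
G1 X18.832 Y148.239 F1021
G1 X23.079 Y151.611 F1021
M5
G0 X112.204 Y127.623
M4 S783
G1 X118.446 Y101.051 F1021
G1 X101.563 Y79.603 F1021
G1 X74.268 Y79.430 F1021
G1 X57.115 Y100.663 F1021
G1 X63.020 Y127.312 F1021
G1 X87.537 Y139.310 F1021
G1 X112.204 Y127.623 F1021
M5
G0 X42.456 Y58.666
M4 S783
G1 X36.783 Y33.154 F1021
G1 X17.526 Y50.823 F1021
G1 X42.456 Y58.666 F1021
M5
G0 X66.601 Y28.931
M4 S783
G1 X86.642 Y52.569 F1021
G1 X103.353 Y77.332 F1021
G1 X116.735 Y103.222 F1021
G1 X126.787 Y130.238 F1021
M5
G0 X49.785 Y95.284
M4 S783
G1 X58.359 Y106.231 F1021
G1 X66.783 Y108.435 F1021
G1 X75.057 Y101.897 F1021
G1 X83.182 Y86.615 F1021
M5
G0 X11.111 Y94.596
M4 S783
G1 X103.917 Y57.973 F1021
G1 X69.865 Y109.225 F1021
M5
G0 X0.000 Y0.000

viewBox `0 0 141.970 167.362` with mm width/height → 1 unit = 1 mm. Flip: y_m = 167.362 − y_svg.

**Shape 1** — `<polygon>` regular polygon, stroke `#ff0000` → cut (S783, F1021). Machine vertices: (23.079,151.611) → (28.466,150.991) → (31.838,146.744) → (31.218,141.357) → (26.971,137.985) → (21.584,138.605) → (18.212,142.852) → (18.832,148.239) → (23.079,151.611). Closed: final G1 returns to the first vertex.

**Shape 2** — `<path>` regular polygon, stroke `#ff0000` → cut (S783, F1021). Machine vertices: (112.204,127.623) → (118.446,101.051) → (101.563,79.603) → (74.268,79.430) → (57.115,100.663) → (63.020,127.312) → (87.537,139.310) → (112.204,127.623). Closed: final G1 returns to the first vertex.

**Shape 3** — `<path>` regular polygon, stroke `#ff0000` → cut (S783, F1021). Machine vertices: (42.456,58.666) → (36.783,33.154) → (17.526,50.823) → (42.456,58.666). Closed: final G1 returns to the first vertex.

**Shape 4** — `<path>` quadratic bezier, stroke `#ff0000` → cut (S783, F1021). Control points (SVG): P0=(66.601,138.431), P1=(110.012,92.282), P2=(126.787,37.124); sampled at t=k/4. Machine vertices: (66.601,28.931) → (86.642,52.569) → (103.353,77.332) → (116.735,103.222) → (126.787,130.238). Open path.

**Shape 5** — `<path>` quadratic bezier, stroke `#ff0000` → cut (S783, F1021). Control points (SVG): P0=(49.785,72.078), P1=(67.082,41.441), P2=(83.182,80.747); sampled at t=k/4. Machine vertices: (49.785,95.284) → (58.359,106.231) → (66.783,108.435) → (75.057,101.897) → (83.182,86.615). Open path.

**Shape 6** — `<polyline>` open polyline, stroke `#ff0000` → cut (S783, F1021). Machine vertices: (11.111,94.596) → (103.917,57.973) → (69.865,109.225). Open path.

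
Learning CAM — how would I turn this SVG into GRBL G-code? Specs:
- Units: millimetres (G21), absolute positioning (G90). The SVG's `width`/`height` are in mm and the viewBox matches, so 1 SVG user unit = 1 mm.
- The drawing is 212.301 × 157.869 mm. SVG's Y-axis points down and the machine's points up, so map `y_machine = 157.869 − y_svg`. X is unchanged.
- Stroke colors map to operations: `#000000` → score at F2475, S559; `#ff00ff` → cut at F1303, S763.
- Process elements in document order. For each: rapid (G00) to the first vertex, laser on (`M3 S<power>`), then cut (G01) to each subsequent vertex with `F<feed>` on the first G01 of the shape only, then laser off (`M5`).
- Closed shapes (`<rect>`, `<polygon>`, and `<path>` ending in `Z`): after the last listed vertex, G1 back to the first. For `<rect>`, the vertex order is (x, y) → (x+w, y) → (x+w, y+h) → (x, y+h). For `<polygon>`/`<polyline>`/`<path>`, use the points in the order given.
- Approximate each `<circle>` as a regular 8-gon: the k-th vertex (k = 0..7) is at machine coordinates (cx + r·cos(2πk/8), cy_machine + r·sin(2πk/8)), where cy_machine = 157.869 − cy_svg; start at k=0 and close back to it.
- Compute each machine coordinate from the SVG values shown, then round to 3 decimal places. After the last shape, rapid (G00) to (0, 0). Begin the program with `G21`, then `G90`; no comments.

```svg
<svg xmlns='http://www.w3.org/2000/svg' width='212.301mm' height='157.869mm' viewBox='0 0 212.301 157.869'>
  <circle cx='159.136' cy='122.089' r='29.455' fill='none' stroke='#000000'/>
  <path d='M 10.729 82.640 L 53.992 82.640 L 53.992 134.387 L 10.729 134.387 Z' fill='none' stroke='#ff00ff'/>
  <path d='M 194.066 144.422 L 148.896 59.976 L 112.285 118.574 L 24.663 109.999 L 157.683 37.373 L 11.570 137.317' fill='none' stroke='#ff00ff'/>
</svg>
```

G21
G90
G00 X188.591 Y35.780
M3 S559
G01 X179.964 Y56.608 F2475
G01 X159.136 Y65.235
G01 X138.308 Y56.608
G01 X129.681 Y35.780
G01 X138.308 Y14.952
G01 X159.136 Y6.325
G01 X179.964 Y14.952
G01 X188.591 Y35.780
M5
G00 X10.729 Y75.229
M3 S763
G01 X53.992 Y75.229 F1303
G01 X53.992 Y23.482
G01 X10.729 Y23.482
G01 X10.729 Y75.229
M5
G00 X194.066 Y13.447
M3 S763
G01 X148.896 Y97.893 F1303
G01 X112.285 Y39.295
G01 X24.663 Y47.870
G01 X157.683 Y120.496
G01 X11.570 Y20.552
M5
G00 X0.000 Y0.000

Since the viewBox matches the mm dimensions, user units are millimetres directly. The only transform is the Y-flip y_m = 157.869 − y_svg.

Shape 1 is a circle drawn with `<circle>`. Its stroke #000000 means score at S559, F2475. After flipping Y the toolpath is (188.591,35.780) → (179.964,56.608) → (159.136,65.235) → (138.308,56.608) → (129.681,35.780) → (138.308,14.952) → (159.136,6.325) → (179.964,14.952) → (188.591,35.780), returning to the start.

Shape 2 is a rectangle drawn with `<path>`. Its stroke #ff00ff means cut at S763, F1303. After flipping Y the toolpath is (10.729,75.229) → (53.992,75.229) → (53.992,23.482) → (10.729,23.482) → (10.729,75.229), returning to the start.

Shape 3 is a open polyline drawn with `<path>`. Its stroke #ff00ff means cut at S763, F1303. After flipping Y the toolpath is (194.066,13.447) → (148.896,97.893) → (112.285,39.295) → (24.663,47.870) → (157.683,120.496) → (11.570,20.552).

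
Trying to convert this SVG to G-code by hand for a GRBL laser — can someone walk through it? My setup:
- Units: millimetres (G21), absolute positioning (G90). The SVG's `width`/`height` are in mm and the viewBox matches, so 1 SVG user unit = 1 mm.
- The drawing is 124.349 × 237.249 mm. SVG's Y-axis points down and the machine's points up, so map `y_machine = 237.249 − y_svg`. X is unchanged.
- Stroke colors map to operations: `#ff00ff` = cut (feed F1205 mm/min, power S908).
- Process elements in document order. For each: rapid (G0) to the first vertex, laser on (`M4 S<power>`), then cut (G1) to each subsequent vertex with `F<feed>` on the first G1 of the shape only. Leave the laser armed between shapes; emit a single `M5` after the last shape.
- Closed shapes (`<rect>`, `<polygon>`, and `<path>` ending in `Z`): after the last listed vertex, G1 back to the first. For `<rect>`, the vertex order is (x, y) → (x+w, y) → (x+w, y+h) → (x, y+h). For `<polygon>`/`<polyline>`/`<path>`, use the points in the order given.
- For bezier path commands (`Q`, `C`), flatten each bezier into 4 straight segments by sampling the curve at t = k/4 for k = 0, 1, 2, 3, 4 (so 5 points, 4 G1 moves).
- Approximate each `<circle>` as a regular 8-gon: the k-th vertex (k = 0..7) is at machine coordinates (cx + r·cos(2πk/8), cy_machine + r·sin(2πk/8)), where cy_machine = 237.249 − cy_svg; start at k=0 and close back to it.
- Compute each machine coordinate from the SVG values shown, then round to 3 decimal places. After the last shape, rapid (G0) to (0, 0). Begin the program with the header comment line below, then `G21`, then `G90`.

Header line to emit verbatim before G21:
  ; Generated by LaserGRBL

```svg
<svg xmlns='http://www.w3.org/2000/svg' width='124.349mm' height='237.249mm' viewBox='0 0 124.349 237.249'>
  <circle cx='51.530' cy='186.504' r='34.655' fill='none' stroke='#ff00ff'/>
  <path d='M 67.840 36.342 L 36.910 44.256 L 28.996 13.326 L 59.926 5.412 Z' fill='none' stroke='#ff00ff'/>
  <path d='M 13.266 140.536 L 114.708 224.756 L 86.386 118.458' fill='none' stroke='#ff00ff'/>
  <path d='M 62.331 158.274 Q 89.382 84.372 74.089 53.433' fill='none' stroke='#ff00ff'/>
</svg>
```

1 u = 1 mm; y_m = 237.249 − y.

[1] `<circle>` circle, #ff00ff→cut S908 F1205: (86.185,50.745) → (76.035,75.250) → (51.530,85.400) → (27.025,75.250) → (16.875,50.745) → (27.025,26.240) → (51.530,16.090) → (76.035,26.240) → (86.185,50.745) (closed)

[2] `<path>` regular polygon, #ff00ff→cut S908 F1205: (67.840,200.907) → (36.910,192.993) → (28.996,223.923) → (59.926,231.837) → (67.840,200.907) (closed)

[3] `<path>` open polyline, #ff00ff→cut S908 F1205: (13.266,96.713) → (114.708,12.493) → (86.386,118.791)

[4] `<path>` quadratic bezier, #ff00ff→cut S908 F1205: (62.331,78.975) → (73.210,113.241) → (78.796,142.136) → (79.089,165.661) → (74.089,183.816)

; Generated by LaserGRBL
G21
G90
G0 X86.185 Y50.745
M4 S908
G1 X76.035 Y75.250 F1205
G1 X51.530 Y85.400
G1 X27.025 Y75.250
G1 X16.875 Y50.745
G1 X27.025 Y26.240
G1 X51.530 Y16.090
G1 X76.035 Y26.240
G1 X86.185 Y50.745
G0 X67.840 Y200.907
M4 S908
G1 X36.910 Y192.993 F1205
G1 X28.996 Y223.923
G1 X59.926 Y231.837
G1 X67.840 Y200.907
G0 X13.266 Y96.713
M4 S908
G1 X114.708 Y12.493 F1205
G1 X86.386 Y118.791
G0 X62.331 Y78.975
M4 S908
G1 X73.210 Y113.241 F1205
G1 X78.796 Y142.136
G1 X79.089 Y165.661
G1 X74.089 Y183.816
M5
G0 X0.000 Y0.000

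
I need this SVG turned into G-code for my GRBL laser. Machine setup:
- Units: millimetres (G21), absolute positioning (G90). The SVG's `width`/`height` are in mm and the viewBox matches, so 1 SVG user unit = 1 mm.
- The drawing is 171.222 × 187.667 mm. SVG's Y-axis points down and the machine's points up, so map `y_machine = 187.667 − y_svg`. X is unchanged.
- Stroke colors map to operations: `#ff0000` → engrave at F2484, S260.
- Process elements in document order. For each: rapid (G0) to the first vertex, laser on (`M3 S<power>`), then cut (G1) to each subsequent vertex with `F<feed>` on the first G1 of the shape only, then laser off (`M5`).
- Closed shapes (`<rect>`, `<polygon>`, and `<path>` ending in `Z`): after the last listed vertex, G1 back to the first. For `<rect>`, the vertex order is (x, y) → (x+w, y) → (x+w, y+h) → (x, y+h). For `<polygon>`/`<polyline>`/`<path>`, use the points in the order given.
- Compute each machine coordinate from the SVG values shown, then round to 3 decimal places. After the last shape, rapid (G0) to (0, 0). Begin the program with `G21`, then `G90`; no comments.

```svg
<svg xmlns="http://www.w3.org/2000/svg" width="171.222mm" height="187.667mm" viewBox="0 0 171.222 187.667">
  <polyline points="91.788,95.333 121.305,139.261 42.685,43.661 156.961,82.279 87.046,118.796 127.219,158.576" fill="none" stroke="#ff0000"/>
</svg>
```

viewBox `0 0 171.222 187.667` with mm width/height → 1 unit = 1 mm. Flip: y_m = 187.667 − y_svg.

**Shape 1** — `<polyline>` open polyline, stroke `#ff0000` → engrave (S260, F2484). Machine vertices: (91.788,92.334) → (121.305,48.406) → (42.685,144.006) → (156.961,105.388) → (87.046,68.871) → (127.219,29.091). Open path.

G21
G90
G0 X91.788 Y92.334
M3 S260
G1 X121.305 Y48.406 F2484
G1 X42.685 Y144.006
G1 X156.961 Y105.388
G1 X87.046 Y68.871
G1 X127.219 Y29.091
M5
G0 X0.000 Y0.000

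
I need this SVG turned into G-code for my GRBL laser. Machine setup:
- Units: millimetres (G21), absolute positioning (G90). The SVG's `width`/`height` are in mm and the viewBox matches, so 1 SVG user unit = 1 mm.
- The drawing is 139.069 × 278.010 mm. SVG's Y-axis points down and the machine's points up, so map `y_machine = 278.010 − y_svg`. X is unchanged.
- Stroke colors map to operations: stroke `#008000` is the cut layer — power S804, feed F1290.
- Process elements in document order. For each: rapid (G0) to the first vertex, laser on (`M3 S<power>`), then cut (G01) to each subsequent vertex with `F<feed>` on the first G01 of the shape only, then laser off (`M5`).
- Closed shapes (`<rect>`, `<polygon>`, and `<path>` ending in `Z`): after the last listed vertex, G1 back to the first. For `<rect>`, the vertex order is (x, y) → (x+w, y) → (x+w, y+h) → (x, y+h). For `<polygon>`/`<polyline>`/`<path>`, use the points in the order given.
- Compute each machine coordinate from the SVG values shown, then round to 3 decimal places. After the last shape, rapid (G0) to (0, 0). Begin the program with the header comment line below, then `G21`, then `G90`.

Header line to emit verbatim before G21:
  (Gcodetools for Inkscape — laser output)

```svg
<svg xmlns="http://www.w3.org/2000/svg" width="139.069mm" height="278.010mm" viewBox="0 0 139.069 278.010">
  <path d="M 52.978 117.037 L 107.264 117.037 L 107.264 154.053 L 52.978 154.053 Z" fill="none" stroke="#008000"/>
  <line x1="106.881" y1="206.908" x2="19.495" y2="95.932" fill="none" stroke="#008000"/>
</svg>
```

viewBox `0 0 139.069 278.010` with mm width/height → 1 unit = 1 mm. Flip: y_m = 278.010 − y_svg.

**Shape 1** — `<path>` rectangle, stroke `#008000` → cut (S804, F1290). Machine vertices: (52.978,160.973) → (107.264,160.973) → (107.264,123.957) → (52.978,123.957) → (52.978,160.973). Closed: final G1 returns to the first vertex.

**Shape 2** — `<line>` line segment, stroke `#008000` → cut (S804, F1290). Machine vertices: (106.881,71.102) → (19.495,182.078). Open path.

(Gcodetools for Inkscape — laser output)
G21
G90
G0 X52.978 Y160.973
M3 S804
G01 X107.264 Y160.973 F1290
G01 X107.264 Y123.957
G01 X52.978 Y123.957
G01 X52.978 Y160.973
M5
G0 X106.881 Y71.102
M3 S804
G01 X19.495 Y182.078 F1290
M5
G0 X0.000 Y0.000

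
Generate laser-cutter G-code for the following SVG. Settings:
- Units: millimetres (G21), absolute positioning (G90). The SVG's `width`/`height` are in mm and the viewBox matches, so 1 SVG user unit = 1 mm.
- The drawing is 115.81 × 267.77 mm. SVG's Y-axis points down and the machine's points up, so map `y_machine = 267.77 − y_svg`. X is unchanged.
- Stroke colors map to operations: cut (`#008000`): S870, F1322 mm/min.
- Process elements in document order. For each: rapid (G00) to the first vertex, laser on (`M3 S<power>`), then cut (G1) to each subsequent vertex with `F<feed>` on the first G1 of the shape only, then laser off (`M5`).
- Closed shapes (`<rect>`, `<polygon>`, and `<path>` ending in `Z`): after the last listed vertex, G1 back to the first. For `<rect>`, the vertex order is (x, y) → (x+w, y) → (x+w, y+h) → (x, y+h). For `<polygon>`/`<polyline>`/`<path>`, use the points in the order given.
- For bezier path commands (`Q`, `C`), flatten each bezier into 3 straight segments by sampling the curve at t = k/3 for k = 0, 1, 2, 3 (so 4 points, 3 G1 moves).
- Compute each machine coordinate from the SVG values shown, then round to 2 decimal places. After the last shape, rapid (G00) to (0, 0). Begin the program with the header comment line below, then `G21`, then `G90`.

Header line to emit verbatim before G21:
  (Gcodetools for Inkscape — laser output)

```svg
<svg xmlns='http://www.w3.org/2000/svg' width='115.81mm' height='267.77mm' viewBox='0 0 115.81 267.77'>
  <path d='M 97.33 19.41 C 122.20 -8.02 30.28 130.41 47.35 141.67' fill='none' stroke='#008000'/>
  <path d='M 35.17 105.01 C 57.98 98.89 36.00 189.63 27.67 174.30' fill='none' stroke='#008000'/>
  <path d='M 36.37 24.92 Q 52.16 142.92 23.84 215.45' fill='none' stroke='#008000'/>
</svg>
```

Since the viewBox matches the mm dimensions, user units are millimetres directly. The only transform is the Y-flip y_m = 267.77 − y_svg.

Shape 1 is a cubic bezier drawn with `<path>`. Its stroke #008000 means cut at S870, F1322. After flipping Y the toolpath is (97.33,248.36) → (91.63,231.36) → (58.25,168.90) → (47.35,126.10).

Shape 2 is a cubic bezier drawn with `<path>`. Its stroke #008000 means cut at S870, F1322. After flipping Y the toolpath is (35.17,162.76) → (45.21,144.11) → (38.39,105.98) → (27.67,93.47).

Shape 3 is a quadratic bezier drawn with `<path>`. Its stroke #008000 means cut at S870, F1322. After flipping Y the toolpath is (36.37,242.85) → (42.00,169.24) → (37.82,105.73) → (23.84,52.32).

(Gcodetools for Inkscape — laser output)
G21
G90
G00 X97.33 Y248.36
M3 S870
G1 X91.63 Y231.36 F1322
G1 X58.25 Y168.90
G1 X47.35 Y126.10
M5
G00 X35.17 Y162.76
M3 S870
G1 X45.21 Y144.11 F1322
G1 X38.39 Y105.98
G1 X27.67 Y93.47
M5
G00 X36.37 Y242.85
M3 S870
G1 X42.00 Y169.24 F1322
G1 X37.82 Y105.73
G1 X23.84 Y52.32
M5
G00 X0.00 Y0.00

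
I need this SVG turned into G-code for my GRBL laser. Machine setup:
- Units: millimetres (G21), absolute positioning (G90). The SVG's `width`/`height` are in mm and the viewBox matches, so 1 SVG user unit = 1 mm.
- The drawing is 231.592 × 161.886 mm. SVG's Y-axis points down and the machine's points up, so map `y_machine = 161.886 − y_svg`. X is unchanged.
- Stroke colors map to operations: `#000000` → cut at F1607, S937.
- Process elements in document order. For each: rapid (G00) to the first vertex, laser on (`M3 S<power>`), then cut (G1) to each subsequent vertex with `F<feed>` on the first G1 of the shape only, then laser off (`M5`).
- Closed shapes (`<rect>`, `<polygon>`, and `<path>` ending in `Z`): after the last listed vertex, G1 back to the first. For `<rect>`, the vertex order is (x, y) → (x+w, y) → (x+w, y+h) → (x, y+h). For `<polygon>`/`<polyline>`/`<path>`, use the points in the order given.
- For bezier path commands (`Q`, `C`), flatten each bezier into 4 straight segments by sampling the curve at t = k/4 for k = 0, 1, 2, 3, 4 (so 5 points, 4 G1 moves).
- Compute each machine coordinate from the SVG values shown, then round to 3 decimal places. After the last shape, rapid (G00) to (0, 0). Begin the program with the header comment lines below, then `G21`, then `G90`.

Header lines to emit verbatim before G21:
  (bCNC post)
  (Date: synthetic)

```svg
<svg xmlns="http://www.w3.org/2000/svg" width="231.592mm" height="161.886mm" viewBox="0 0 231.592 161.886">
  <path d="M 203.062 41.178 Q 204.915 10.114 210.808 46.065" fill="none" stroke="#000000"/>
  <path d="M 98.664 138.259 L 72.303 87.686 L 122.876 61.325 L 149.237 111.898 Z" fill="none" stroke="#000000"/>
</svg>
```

(bCNC post)
(Date: synthetic)
G21
G90
G00 X203.062 Y120.708
M3 S937
G1 X204.241 Y132.052 F1607
G1 X205.925 Y135.018
G1 X208.114 Y129.608
G1 X210.808 Y115.821
M5
G00 X98.664 Y23.627
M3 S937
G1 X72.303 Y74.200 F1607
G1 X122.876 Y100.561
G1 X149.237 Y49.988
G1 X98.664 Y23.627
M5
G00 X0.000 Y0.000

Since the viewBox matches the mm dimensions, user units are millimetres directly. The only transform is the Y-flip y_m = 161.886 − y_svg.

Shape 1 is a quadratic bezier drawn with `<path>`. Its stroke #000000 means cut at S937, F1607. After flipping Y the toolpath is (203.062,120.708) → (204.241,132.052) → (205.925,135.018) → (208.114,129.608) → (210.808,115.821).

Shape 2 is a regular polygon drawn with `<path>`. Its stroke #000000 means cut at S937, F1607. After flipping Y the toolpath is (98.664,23.627) → (72.303,74.200) → (122.876,100.561) → (149.237,49.988) → (98.664,23.627), returning to the start.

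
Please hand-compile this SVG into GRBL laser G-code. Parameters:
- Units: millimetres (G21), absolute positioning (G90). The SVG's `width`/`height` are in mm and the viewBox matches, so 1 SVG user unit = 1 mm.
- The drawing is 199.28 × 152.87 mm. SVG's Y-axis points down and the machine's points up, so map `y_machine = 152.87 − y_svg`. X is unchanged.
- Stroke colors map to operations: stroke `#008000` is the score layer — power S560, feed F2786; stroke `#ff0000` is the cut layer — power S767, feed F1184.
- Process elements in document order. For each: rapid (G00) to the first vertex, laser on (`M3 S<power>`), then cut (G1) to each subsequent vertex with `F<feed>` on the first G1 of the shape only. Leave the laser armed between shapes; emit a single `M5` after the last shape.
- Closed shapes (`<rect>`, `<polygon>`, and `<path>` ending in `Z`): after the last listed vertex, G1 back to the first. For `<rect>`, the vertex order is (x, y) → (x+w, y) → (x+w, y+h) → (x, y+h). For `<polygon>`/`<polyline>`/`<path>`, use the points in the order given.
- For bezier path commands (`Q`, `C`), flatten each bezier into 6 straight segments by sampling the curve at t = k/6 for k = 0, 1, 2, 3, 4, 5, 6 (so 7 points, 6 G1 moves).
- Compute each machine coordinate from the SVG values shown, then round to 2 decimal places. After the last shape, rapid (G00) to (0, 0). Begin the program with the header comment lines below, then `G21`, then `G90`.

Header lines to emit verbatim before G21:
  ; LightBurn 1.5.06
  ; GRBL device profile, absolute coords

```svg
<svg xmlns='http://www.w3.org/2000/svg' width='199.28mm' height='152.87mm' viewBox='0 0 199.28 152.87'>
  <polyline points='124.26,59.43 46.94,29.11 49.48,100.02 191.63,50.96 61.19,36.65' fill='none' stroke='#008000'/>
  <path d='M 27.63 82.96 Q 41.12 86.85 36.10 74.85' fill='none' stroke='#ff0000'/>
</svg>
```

1 u = 1 mm; y_m = 152.87 − y.

[1] `<polyline>` open polyline, #008000→score S560 F2786: (124.26,93.44) → (46.94,123.76) → (49.48,52.85) → (191.63,101.91) → (61.19,116.22)

[2] `<path>` quadratic bezier, #ff0000→cut S767 F1184: (27.63,69.91) → (31.61,69.05) → (34.57,69.08) → (36.49,69.99) → (37.39,71.79) → (37.26,74.46) → (36.10,78.02)

; LightBurn 1.5.06
; GRBL device profile, absolute coords
G21
G90
G00 X124.26 Y93.44
M3 S560
G1 X46.94 Y123.76 F2786
G1 X49.48 Y52.85
G1 X191.63 Y101.91
G1 X61.19 Y116.22
G00 X27.63 Y69.91
M3 S767
G1 X31.61 Y69.05 F1184
G1 X34.57 Y69.08
G1 X36.49 Y69.99
G1 X37.39 Y71.79
G1 X37.26 Y74.46
G1 X36.10 Y78.02
M5
G00 X0.00 Y0.00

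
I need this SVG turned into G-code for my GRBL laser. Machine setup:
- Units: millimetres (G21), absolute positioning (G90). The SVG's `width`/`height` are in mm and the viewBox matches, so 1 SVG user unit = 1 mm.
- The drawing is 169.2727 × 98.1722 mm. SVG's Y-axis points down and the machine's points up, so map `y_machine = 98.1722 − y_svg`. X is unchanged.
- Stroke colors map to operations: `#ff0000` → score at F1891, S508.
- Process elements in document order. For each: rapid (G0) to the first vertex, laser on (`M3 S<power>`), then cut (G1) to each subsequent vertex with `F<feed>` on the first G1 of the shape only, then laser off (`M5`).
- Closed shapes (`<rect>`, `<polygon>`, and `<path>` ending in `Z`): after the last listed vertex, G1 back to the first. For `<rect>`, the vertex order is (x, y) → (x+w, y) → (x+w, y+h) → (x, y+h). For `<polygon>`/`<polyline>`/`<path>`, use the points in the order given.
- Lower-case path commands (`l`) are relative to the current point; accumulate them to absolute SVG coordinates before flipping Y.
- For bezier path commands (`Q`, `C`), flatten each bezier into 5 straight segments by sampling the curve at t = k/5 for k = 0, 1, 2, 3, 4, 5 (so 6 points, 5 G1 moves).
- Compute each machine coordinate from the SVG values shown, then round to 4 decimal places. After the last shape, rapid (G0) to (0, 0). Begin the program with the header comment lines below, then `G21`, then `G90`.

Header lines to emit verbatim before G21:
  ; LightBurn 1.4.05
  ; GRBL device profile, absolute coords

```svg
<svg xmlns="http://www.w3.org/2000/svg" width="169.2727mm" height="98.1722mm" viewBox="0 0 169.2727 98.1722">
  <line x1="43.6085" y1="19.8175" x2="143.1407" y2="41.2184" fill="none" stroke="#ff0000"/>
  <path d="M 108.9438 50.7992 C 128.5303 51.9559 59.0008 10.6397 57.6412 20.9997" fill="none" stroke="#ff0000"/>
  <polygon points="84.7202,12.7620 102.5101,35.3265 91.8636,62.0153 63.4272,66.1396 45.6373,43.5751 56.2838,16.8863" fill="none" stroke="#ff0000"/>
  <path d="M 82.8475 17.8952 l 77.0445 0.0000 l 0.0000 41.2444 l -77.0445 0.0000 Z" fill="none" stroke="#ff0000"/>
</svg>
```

viewBox `0 0 169.2727 98.1722` with mm width/height → 1 unit = 1 mm. Flip: y_m = 98.1722 − y_svg.

**Shape 1** — `<line>` line segment, stroke `#ff0000` → score (S508, F1891). Machine vertices: (43.6085,78.3547) → (143.1407,56.9538). Open path.

**Shape 2** — `<path>` cubic bezier, stroke `#ff0000` → score (S508, F1891). Control points (SVG): P0=(108.9438,50.7992), P1=(128.5303,51.9559), P2=(59.0008,10.6397), P3=(57.6412,20.9997); sampled at t=k/5. Machine vertices: (108.9438,47.3730) → (111.2601,51.0225) → (99.7382,60.3464) → (81.9280,70.8255) → (65.3791,77.9405) → (57.6412,77.1725). Open path.

**Shape 3** — `<polygon>` regular polygon, stroke `#ff0000` → score (S508, F1891). Machine vertices: (84.7202,85.4102) → (102.5101,62.8457) → (91.8636,36.1569) → (63.4272,32.0326) → (45.6373,54.5971) → (56.2838,81.2859) → (84.7202,85.4102). Closed: final G1 returns to the first vertex.

**Shape 4** — `<path>` rectangle, stroke `#ff0000` → score (S508, F1891). Machine vertices: (82.8475,80.2770) → (159.8920,80.2770) → (159.8920,39.0326) → (82.8475,39.0326) → (82.8475,80.2770). Closed: final G1 returns to the first vertex.

; LightBurn 1.4.05
; GRBL device profile, absolute coords
G21
G90
G0 X43.6085 Y78.3547
M3 S508
G1 X143.1407 Y56.9538 F1891
M5
G0 X108.9438 Y47.3730
M3 S508
G1 X111.2601 Y51.0225 F1891
G1 X99.7382 Y60.3464
G1 X81.9280 Y70.8255
G1 X65.3791 Y77.9405
G1 X57.6412 Y77.1725
M5
G0 X84.7202 Y85.4102
M3 S508
G1 X102.5101 Y62.8457 F1891
G1 X91.8636 Y36.1569
G1 X63.4272 Y32.0326
G1 X45.6373 Y54.5971
G1 X56.2838 Y81.2859
G1 X84.7202 Y85.4102
M5
G0 X82.8475 Y80.2770
M3 S508
G1 X159.8920 Y80.2770 F1891
G1 X159.8920 Y39.0326
G1 X82.8475 Y39.0326
G1 X82.8475 Y80.2770
M5
G0 X0.0000 Y0.0000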